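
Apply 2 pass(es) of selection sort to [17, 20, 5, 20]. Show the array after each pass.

Pass 1: Select minimum 5 at index 2, swap -> [5, 20, 17, 20]
Pass 2: Select minimum 17 at index 2, swap -> [5, 17, 20, 20]


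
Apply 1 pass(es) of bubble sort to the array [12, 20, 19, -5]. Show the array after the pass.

After pass 1: [12, 19, -5, 20] (2 swaps)
Total swaps: 2


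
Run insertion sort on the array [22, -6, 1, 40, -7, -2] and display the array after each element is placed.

First element 22 is already 'sorted'
Insert -6: shifted 1 elements -> [-6, 22, 1, 40, -7, -2]
Insert 1: shifted 1 elements -> [-6, 1, 22, 40, -7, -2]
Insert 40: shifted 0 elements -> [-6, 1, 22, 40, -7, -2]
Insert -7: shifted 4 elements -> [-7, -6, 1, 22, 40, -2]
Insert -2: shifted 3 elements -> [-7, -6, -2, 1, 22, 40]


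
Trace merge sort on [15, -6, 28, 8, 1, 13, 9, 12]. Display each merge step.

Divide and conquer:
  Merge [15] + [-6] -> [-6, 15]
  Merge [28] + [8] -> [8, 28]
  Merge [-6, 15] + [8, 28] -> [-6, 8, 15, 28]
  Merge [1] + [13] -> [1, 13]
  Merge [9] + [12] -> [9, 12]
  Merge [1, 13] + [9, 12] -> [1, 9, 12, 13]
  Merge [-6, 8, 15, 28] + [1, 9, 12, 13] -> [-6, 1, 8, 9, 12, 13, 15, 28]


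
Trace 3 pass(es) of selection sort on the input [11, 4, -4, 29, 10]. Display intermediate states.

Pass 1: Select minimum -4 at index 2, swap -> [-4, 4, 11, 29, 10]
Pass 2: Select minimum 4 at index 1, swap -> [-4, 4, 11, 29, 10]
Pass 3: Select minimum 10 at index 4, swap -> [-4, 4, 10, 29, 11]


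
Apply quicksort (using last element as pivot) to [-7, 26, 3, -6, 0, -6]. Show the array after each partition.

Partition 1: pivot=-6 at index 2 -> [-7, -6, -6, 26, 0, 3]
Partition 2: pivot=-6 at index 1 -> [-7, -6, -6, 26, 0, 3]
Partition 3: pivot=3 at index 4 -> [-7, -6, -6, 0, 3, 26]


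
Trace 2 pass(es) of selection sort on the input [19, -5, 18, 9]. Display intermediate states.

Pass 1: Select minimum -5 at index 1, swap -> [-5, 19, 18, 9]
Pass 2: Select minimum 9 at index 3, swap -> [-5, 9, 18, 19]


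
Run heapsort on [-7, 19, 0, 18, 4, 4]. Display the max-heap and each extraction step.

Build heap: [19, 18, 4, -7, 4, 0]
Extract 19: [18, 4, 4, -7, 0, 19]
Extract 18: [4, 0, 4, -7, 18, 19]
Extract 4: [4, 0, -7, 4, 18, 19]
Extract 4: [0, -7, 4, 4, 18, 19]
Extract 0: [-7, 0, 4, 4, 18, 19]


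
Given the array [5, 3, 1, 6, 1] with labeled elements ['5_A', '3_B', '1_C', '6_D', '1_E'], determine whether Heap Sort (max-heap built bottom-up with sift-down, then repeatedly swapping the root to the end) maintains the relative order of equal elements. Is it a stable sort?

Trace Heap Sort on the labeled array (the key is the number; the letter only tracks identity):
  Build max-heap: [6_D, 5_A, 1_C, 3_B, 1_E]
  Swap root 6_D to index 4, re-heapify first 4 -> [5_A, 3_B, 1_C, 1_E, 6_D]
  Swap root 5_A to index 3, re-heapify first 3 -> [3_B, 1_E, 1_C, 5_A, 6_D]
  Swap root 3_B to index 2, re-heapify first 2 -> [1_C, 1_E, 3_B, 5_A, 6_D]
  Swap root 1_C to index 1, re-heapify first 1 -> [1_E, 1_C, 3_B, 5_A, 6_D]
Final order: [1_E, 1_C, 3_B, 5_A, 6_D]
Equal keys:
  value 1: originally 1_C, 1_E; after sorting 1_E, 1_C -> order changed
Equal keys were reordered, so Heap Sort is not stable: heap construction and root-to-end swaps move elements without regard to the original order of equal keys. (One such input is enough; an unstable sort may happen to preserve order on other inputs, but it gives no guarantee.)
Answer: Not stable


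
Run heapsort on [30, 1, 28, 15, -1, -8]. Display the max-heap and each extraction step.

Build heap: [30, 15, 28, 1, -1, -8]
Extract 30: [28, 15, -8, 1, -1, 30]
Extract 28: [15, 1, -8, -1, 28, 30]
Extract 15: [1, -1, -8, 15, 28, 30]
Extract 1: [-1, -8, 1, 15, 28, 30]
Extract -1: [-8, -1, 1, 15, 28, 30]


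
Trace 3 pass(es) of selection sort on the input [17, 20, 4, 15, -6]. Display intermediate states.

Pass 1: Select minimum -6 at index 4, swap -> [-6, 20, 4, 15, 17]
Pass 2: Select minimum 4 at index 2, swap -> [-6, 4, 20, 15, 17]
Pass 3: Select minimum 15 at index 3, swap -> [-6, 4, 15, 20, 17]


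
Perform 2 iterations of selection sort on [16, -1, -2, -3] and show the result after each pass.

Pass 1: Select minimum -3 at index 3, swap -> [-3, -1, -2, 16]
Pass 2: Select minimum -2 at index 2, swap -> [-3, -2, -1, 16]


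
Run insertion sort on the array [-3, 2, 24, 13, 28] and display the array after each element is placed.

First element -3 is already 'sorted'
Insert 2: shifted 0 elements -> [-3, 2, 24, 13, 28]
Insert 24: shifted 0 elements -> [-3, 2, 24, 13, 28]
Insert 13: shifted 1 elements -> [-3, 2, 13, 24, 28]
Insert 28: shifted 0 elements -> [-3, 2, 13, 24, 28]


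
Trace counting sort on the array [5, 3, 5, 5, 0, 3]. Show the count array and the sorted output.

Count array: [1, 0, 0, 2, 0, 3]
(count[i] = number of elements equal to i)
Cumulative count: [1, 1, 1, 3, 3, 6]
Sorted: [0, 3, 3, 5, 5, 5]


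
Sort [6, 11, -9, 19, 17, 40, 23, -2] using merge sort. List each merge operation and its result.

Divide and conquer:
  Merge [6] + [11] -> [6, 11]
  Merge [-9] + [19] -> [-9, 19]
  Merge [6, 11] + [-9, 19] -> [-9, 6, 11, 19]
  Merge [17] + [40] -> [17, 40]
  Merge [23] + [-2] -> [-2, 23]
  Merge [17, 40] + [-2, 23] -> [-2, 17, 23, 40]
  Merge [-9, 6, 11, 19] + [-2, 17, 23, 40] -> [-9, -2, 6, 11, 17, 19, 23, 40]


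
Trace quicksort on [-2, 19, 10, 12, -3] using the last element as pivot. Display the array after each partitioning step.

Partition 1: pivot=-3 at index 0 -> [-3, 19, 10, 12, -2]
Partition 2: pivot=-2 at index 1 -> [-3, -2, 10, 12, 19]
Partition 3: pivot=19 at index 4 -> [-3, -2, 10, 12, 19]
Partition 4: pivot=12 at index 3 -> [-3, -2, 10, 12, 19]


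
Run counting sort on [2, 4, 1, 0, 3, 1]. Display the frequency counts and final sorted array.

Count array: [1, 2, 1, 1, 1]
(count[i] = number of elements equal to i)
Cumulative count: [1, 3, 4, 5, 6]
Sorted: [0, 1, 1, 2, 3, 4]


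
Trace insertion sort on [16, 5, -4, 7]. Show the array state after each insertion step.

First element 16 is already 'sorted'
Insert 5: shifted 1 elements -> [5, 16, -4, 7]
Insert -4: shifted 2 elements -> [-4, 5, 16, 7]
Insert 7: shifted 1 elements -> [-4, 5, 7, 16]


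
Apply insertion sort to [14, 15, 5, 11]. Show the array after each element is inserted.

First element 14 is already 'sorted'
Insert 15: shifted 0 elements -> [14, 15, 5, 11]
Insert 5: shifted 2 elements -> [5, 14, 15, 11]
Insert 11: shifted 2 elements -> [5, 11, 14, 15]


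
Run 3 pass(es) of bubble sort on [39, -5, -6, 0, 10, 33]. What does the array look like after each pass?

After pass 1: [-5, -6, 0, 10, 33, 39] (5 swaps)
After pass 2: [-6, -5, 0, 10, 33, 39] (1 swaps)
After pass 3: [-6, -5, 0, 10, 33, 39] (0 swaps)
Total swaps: 6


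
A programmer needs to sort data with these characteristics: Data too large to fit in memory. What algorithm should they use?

Best choice: External merge sort
Reason: Minimizes disk I/O by sequential reads/writes


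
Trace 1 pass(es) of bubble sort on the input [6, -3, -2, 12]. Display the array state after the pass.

After pass 1: [-3, -2, 6, 12] (2 swaps)
Total swaps: 2


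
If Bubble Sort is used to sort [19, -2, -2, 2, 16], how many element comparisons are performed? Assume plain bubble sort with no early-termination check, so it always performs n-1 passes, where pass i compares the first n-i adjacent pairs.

Pass 1: compare adjacent pairs (0,1)..(3,4) = 4 comparison(s), 4 swap(s) -> [-2, -2, 2, 16, 19]
Pass 2: compare adjacent pairs (0,1)..(2,3) = 3 comparison(s), 0 swap(s) -> [-2, -2, 2, 16, 19]
Pass 3: compare adjacent pairs (0,1)..(1,2) = 2 comparison(s), 0 swap(s) -> [-2, -2, 2, 16, 19]
Pass 4: compare adjacent pairs (0,1)..(0,1) = 1 comparison(s), 0 swap(s) -> [-2, -2, 2, 16, 19]
Total comparisons: 4 + 3 + 2 + 1 = 10


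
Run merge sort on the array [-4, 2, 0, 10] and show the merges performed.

Divide and conquer:
  Merge [-4] + [2] -> [-4, 2]
  Merge [0] + [10] -> [0, 10]
  Merge [-4, 2] + [0, 10] -> [-4, 0, 2, 10]


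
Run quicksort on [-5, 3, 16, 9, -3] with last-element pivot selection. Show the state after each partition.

Partition 1: pivot=-3 at index 1 -> [-5, -3, 16, 9, 3]
Partition 2: pivot=3 at index 2 -> [-5, -3, 3, 9, 16]
Partition 3: pivot=16 at index 4 -> [-5, -3, 3, 9, 16]


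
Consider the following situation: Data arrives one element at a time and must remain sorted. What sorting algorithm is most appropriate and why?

Best choice: Insertion sort
Reason: Insertion sort naturally handles online/streaming input by inserting each new element into sorted position


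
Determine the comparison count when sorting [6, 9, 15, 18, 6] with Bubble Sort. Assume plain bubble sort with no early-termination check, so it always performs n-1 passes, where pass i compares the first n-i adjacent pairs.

Pass 1: compare adjacent pairs (0,1)..(3,4) = 4 comparison(s), 1 swap(s) -> [6, 9, 15, 6, 18]
Pass 2: compare adjacent pairs (0,1)..(2,3) = 3 comparison(s), 1 swap(s) -> [6, 9, 6, 15, 18]
Pass 3: compare adjacent pairs (0,1)..(1,2) = 2 comparison(s), 1 swap(s) -> [6, 6, 9, 15, 18]
Pass 4: compare adjacent pairs (0,1)..(0,1) = 1 comparison(s), 0 swap(s) -> [6, 6, 9, 15, 18]
Total comparisons: 4 + 3 + 2 + 1 = 10


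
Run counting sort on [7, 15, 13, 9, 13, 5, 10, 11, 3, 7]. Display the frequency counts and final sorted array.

Count array: [0, 0, 0, 1, 0, 1, 0, 2, 0, 1, 1, 1, 0, 2, 0, 1]
(count[i] = number of elements equal to i)
Cumulative count: [0, 0, 0, 1, 1, 2, 2, 4, 4, 5, 6, 7, 7, 9, 9, 10]
Sorted: [3, 5, 7, 7, 9, 10, 11, 13, 13, 15]


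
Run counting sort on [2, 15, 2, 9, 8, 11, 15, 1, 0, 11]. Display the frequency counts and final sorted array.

Count array: [1, 1, 2, 0, 0, 0, 0, 0, 1, 1, 0, 2, 0, 0, 0, 2]
(count[i] = number of elements equal to i)
Cumulative count: [1, 2, 4, 4, 4, 4, 4, 4, 5, 6, 6, 8, 8, 8, 8, 10]
Sorted: [0, 1, 2, 2, 8, 9, 11, 11, 15, 15]


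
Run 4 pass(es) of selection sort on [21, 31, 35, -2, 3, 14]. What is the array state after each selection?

Pass 1: Select minimum -2 at index 3, swap -> [-2, 31, 35, 21, 3, 14]
Pass 2: Select minimum 3 at index 4, swap -> [-2, 3, 35, 21, 31, 14]
Pass 3: Select minimum 14 at index 5, swap -> [-2, 3, 14, 21, 31, 35]
Pass 4: Select minimum 21 at index 3, swap -> [-2, 3, 14, 21, 31, 35]


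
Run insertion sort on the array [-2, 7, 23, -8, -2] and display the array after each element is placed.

First element -2 is already 'sorted'
Insert 7: shifted 0 elements -> [-2, 7, 23, -8, -2]
Insert 23: shifted 0 elements -> [-2, 7, 23, -8, -2]
Insert -8: shifted 3 elements -> [-8, -2, 7, 23, -2]
Insert -2: shifted 2 elements -> [-8, -2, -2, 7, 23]


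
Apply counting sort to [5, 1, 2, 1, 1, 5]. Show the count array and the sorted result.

Count array: [0, 3, 1, 0, 0, 2]
(count[i] = number of elements equal to i)
Cumulative count: [0, 3, 4, 4, 4, 6]
Sorted: [1, 1, 1, 2, 5, 5]


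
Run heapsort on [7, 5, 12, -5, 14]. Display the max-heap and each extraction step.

Build heap: [14, 7, 12, -5, 5]
Extract 14: [12, 7, 5, -5, 14]
Extract 12: [7, -5, 5, 12, 14]
Extract 7: [5, -5, 7, 12, 14]
Extract 5: [-5, 5, 7, 12, 14]


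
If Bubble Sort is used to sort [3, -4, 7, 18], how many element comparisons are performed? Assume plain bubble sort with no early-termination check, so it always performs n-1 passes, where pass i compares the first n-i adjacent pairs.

Pass 1: compare adjacent pairs (0,1)..(2,3) = 3 comparison(s), 1 swap(s) -> [-4, 3, 7, 18]
Pass 2: compare adjacent pairs (0,1)..(1,2) = 2 comparison(s), 0 swap(s) -> [-4, 3, 7, 18]
Pass 3: compare adjacent pairs (0,1)..(0,1) = 1 comparison(s), 0 swap(s) -> [-4, 3, 7, 18]
Total comparisons: 3 + 2 + 1 = 6


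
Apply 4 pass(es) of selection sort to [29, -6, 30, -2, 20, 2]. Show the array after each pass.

Pass 1: Select minimum -6 at index 1, swap -> [-6, 29, 30, -2, 20, 2]
Pass 2: Select minimum -2 at index 3, swap -> [-6, -2, 30, 29, 20, 2]
Pass 3: Select minimum 2 at index 5, swap -> [-6, -2, 2, 29, 20, 30]
Pass 4: Select minimum 20 at index 4, swap -> [-6, -2, 2, 20, 29, 30]


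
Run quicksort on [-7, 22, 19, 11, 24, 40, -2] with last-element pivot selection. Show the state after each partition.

Partition 1: pivot=-2 at index 1 -> [-7, -2, 19, 11, 24, 40, 22]
Partition 2: pivot=22 at index 4 -> [-7, -2, 19, 11, 22, 40, 24]
Partition 3: pivot=11 at index 2 -> [-7, -2, 11, 19, 22, 40, 24]
Partition 4: pivot=24 at index 5 -> [-7, -2, 11, 19, 22, 24, 40]


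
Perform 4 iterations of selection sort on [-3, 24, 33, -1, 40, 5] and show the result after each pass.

Pass 1: Select minimum -3 at index 0, swap -> [-3, 24, 33, -1, 40, 5]
Pass 2: Select minimum -1 at index 3, swap -> [-3, -1, 33, 24, 40, 5]
Pass 3: Select minimum 5 at index 5, swap -> [-3, -1, 5, 24, 40, 33]
Pass 4: Select minimum 24 at index 3, swap -> [-3, -1, 5, 24, 40, 33]


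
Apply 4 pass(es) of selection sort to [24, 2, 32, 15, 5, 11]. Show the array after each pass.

Pass 1: Select minimum 2 at index 1, swap -> [2, 24, 32, 15, 5, 11]
Pass 2: Select minimum 5 at index 4, swap -> [2, 5, 32, 15, 24, 11]
Pass 3: Select minimum 11 at index 5, swap -> [2, 5, 11, 15, 24, 32]
Pass 4: Select minimum 15 at index 3, swap -> [2, 5, 11, 15, 24, 32]


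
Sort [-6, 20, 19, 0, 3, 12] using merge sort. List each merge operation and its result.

Divide and conquer:
  Merge [20] + [19] -> [19, 20]
  Merge [-6] + [19, 20] -> [-6, 19, 20]
  Merge [3] + [12] -> [3, 12]
  Merge [0] + [3, 12] -> [0, 3, 12]
  Merge [-6, 19, 20] + [0, 3, 12] -> [-6, 0, 3, 12, 19, 20]


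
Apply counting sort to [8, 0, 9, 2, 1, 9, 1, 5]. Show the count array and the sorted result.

Count array: [1, 2, 1, 0, 0, 1, 0, 0, 1, 2]
(count[i] = number of elements equal to i)
Cumulative count: [1, 3, 4, 4, 4, 5, 5, 5, 6, 8]
Sorted: [0, 1, 1, 2, 5, 8, 9, 9]


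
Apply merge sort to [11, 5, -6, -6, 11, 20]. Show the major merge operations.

Divide and conquer:
  Merge [5] + [-6] -> [-6, 5]
  Merge [11] + [-6, 5] -> [-6, 5, 11]
  Merge [11] + [20] -> [11, 20]
  Merge [-6] + [11, 20] -> [-6, 11, 20]
  Merge [-6, 5, 11] + [-6, 11, 20] -> [-6, -6, 5, 11, 11, 20]


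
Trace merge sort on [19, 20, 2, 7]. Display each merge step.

Divide and conquer:
  Merge [19] + [20] -> [19, 20]
  Merge [2] + [7] -> [2, 7]
  Merge [19, 20] + [2, 7] -> [2, 7, 19, 20]


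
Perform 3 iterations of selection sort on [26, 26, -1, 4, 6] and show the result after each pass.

Pass 1: Select minimum -1 at index 2, swap -> [-1, 26, 26, 4, 6]
Pass 2: Select minimum 4 at index 3, swap -> [-1, 4, 26, 26, 6]
Pass 3: Select minimum 6 at index 4, swap -> [-1, 4, 6, 26, 26]


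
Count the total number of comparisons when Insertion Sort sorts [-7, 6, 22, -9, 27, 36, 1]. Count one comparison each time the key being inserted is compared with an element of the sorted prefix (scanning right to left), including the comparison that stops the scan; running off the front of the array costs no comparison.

Insert 6: -7 <= 6 (stop) = 1 comparison(s) -> [-7, 6, 22, -9, 27, 36, 1]
Insert 22: 6 <= 22 (stop) = 1 comparison(s) -> [-7, 6, 22, -9, 27, 36, 1]
Insert -9: 22 > -9 (shift), 6 > -9 (shift), -7 > -9 (shift), reached front = 3 comparison(s) -> [-9, -7, 6, 22, 27, 36, 1]
Insert 27: 22 <= 27 (stop) = 1 comparison(s) -> [-9, -7, 6, 22, 27, 36, 1]
Insert 36: 27 <= 36 (stop) = 1 comparison(s) -> [-9, -7, 6, 22, 27, 36, 1]
Insert 1: 36 > 1 (shift), 27 > 1 (shift), 22 > 1 (shift), 6 > 1 (shift), -7 <= 1 (stop) = 5 comparison(s) -> [-9, -7, 1, 6, 22, 27, 36]
Total comparisons: 1 + 1 + 3 + 1 + 1 + 5 = 12


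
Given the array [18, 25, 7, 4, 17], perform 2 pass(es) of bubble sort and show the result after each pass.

After pass 1: [18, 7, 4, 17, 25] (3 swaps)
After pass 2: [7, 4, 17, 18, 25] (3 swaps)
Total swaps: 6


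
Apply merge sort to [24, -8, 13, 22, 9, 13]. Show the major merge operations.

Divide and conquer:
  Merge [-8] + [13] -> [-8, 13]
  Merge [24] + [-8, 13] -> [-8, 13, 24]
  Merge [9] + [13] -> [9, 13]
  Merge [22] + [9, 13] -> [9, 13, 22]
  Merge [-8, 13, 24] + [9, 13, 22] -> [-8, 9, 13, 13, 22, 24]


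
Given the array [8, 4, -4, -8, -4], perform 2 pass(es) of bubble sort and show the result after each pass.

After pass 1: [4, -4, -8, -4, 8] (4 swaps)
After pass 2: [-4, -8, -4, 4, 8] (3 swaps)
Total swaps: 7


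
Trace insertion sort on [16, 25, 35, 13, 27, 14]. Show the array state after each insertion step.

First element 16 is already 'sorted'
Insert 25: shifted 0 elements -> [16, 25, 35, 13, 27, 14]
Insert 35: shifted 0 elements -> [16, 25, 35, 13, 27, 14]
Insert 13: shifted 3 elements -> [13, 16, 25, 35, 27, 14]
Insert 27: shifted 1 elements -> [13, 16, 25, 27, 35, 14]
Insert 14: shifted 4 elements -> [13, 14, 16, 25, 27, 35]


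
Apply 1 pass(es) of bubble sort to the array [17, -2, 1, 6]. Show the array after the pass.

After pass 1: [-2, 1, 6, 17] (3 swaps)
Total swaps: 3


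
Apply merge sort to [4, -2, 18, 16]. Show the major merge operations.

Divide and conquer:
  Merge [4] + [-2] -> [-2, 4]
  Merge [18] + [16] -> [16, 18]
  Merge [-2, 4] + [16, 18] -> [-2, 4, 16, 18]


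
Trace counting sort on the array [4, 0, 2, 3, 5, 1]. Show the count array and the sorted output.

Count array: [1, 1, 1, 1, 1, 1]
(count[i] = number of elements equal to i)
Cumulative count: [1, 2, 3, 4, 5, 6]
Sorted: [0, 1, 2, 3, 4, 5]


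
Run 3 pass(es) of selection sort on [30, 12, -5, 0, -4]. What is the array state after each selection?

Pass 1: Select minimum -5 at index 2, swap -> [-5, 12, 30, 0, -4]
Pass 2: Select minimum -4 at index 4, swap -> [-5, -4, 30, 0, 12]
Pass 3: Select minimum 0 at index 3, swap -> [-5, -4, 0, 30, 12]


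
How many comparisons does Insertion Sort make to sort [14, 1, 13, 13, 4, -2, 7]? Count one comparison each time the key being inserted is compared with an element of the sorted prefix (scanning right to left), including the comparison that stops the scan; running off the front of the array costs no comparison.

Insert 1: 14 > 1 (shift), reached front = 1 comparison(s) -> [1, 14, 13, 13, 4, -2, 7]
Insert 13: 14 > 13 (shift), 1 <= 13 (stop) = 2 comparison(s) -> [1, 13, 14, 13, 4, -2, 7]
Insert 13: 14 > 13 (shift), 13 <= 13 (stop) = 2 comparison(s) -> [1, 13, 13, 14, 4, -2, 7]
Insert 4: 14 > 4 (shift), 13 > 4 (shift), 13 > 4 (shift), 1 <= 4 (stop) = 4 comparison(s) -> [1, 4, 13, 13, 14, -2, 7]
Insert -2: 14 > -2 (shift), 13 > -2 (shift), 13 > -2 (shift), 4 > -2 (shift), 1 > -2 (shift), reached front = 5 comparison(s) -> [-2, 1, 4, 13, 13, 14, 7]
Insert 7: 14 > 7 (shift), 13 > 7 (shift), 13 > 7 (shift), 4 <= 7 (stop) = 4 comparison(s) -> [-2, 1, 4, 7, 13, 13, 14]
Total comparisons: 1 + 2 + 2 + 4 + 5 + 4 = 18


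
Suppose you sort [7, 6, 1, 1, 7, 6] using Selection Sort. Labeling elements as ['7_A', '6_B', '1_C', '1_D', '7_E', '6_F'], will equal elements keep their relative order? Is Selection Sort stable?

Trace Selection Sort on the labeled array (the key is the number; the letter only tracks identity):
  Pass 1: minimum of unsorted part is 1_C at index 2; swap it with 7_A at index 0 -> [1_C, 6_B, 7_A, 1_D, 7_E, 6_F]
  Pass 2: minimum of unsorted part is 1_D at index 3; swap it with 6_B at index 1 -> [1_C, 1_D, 7_A, 6_B, 7_E, 6_F]
  Pass 3: minimum of unsorted part is 6_B at index 3; swap it with 7_A at index 2 -> [1_C, 1_D, 6_B, 7_A, 7_E, 6_F]
  Pass 4: minimum of unsorted part is 6_F at index 5; swap it with 7_A at index 3 -> [1_C, 1_D, 6_B, 6_F, 7_E, 7_A]
  Pass 5: minimum 7_E is already at index 4; no swap -> [1_C, 1_D, 6_B, 6_F, 7_E, 7_A]
Final order: [1_C, 1_D, 6_B, 6_F, 7_E, 7_A]
Equal keys:
  value 1: originally 1_C, 1_D; after sorting 1_C, 1_D -> order preserved
  value 6: originally 6_B, 6_F; after sorting 6_B, 6_F -> order preserved
  value 7: originally 7_A, 7_E; after sorting 7_E, 7_A -> order changed
Equal keys were reordered, so Selection Sort is not stable: the long-range swap that moves the minimum into place can carry an element past an equal key. (One such input is enough; an unstable sort may happen to preserve order on other inputs, but it gives no guarantee.)
Answer: Not stable


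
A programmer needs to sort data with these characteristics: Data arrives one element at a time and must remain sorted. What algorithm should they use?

Best choice: Insertion sort
Reason: Insertion sort naturally handles online/streaming input by inserting each new element into sorted position


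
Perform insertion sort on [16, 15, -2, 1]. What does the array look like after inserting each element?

First element 16 is already 'sorted'
Insert 15: shifted 1 elements -> [15, 16, -2, 1]
Insert -2: shifted 2 elements -> [-2, 15, 16, 1]
Insert 1: shifted 2 elements -> [-2, 1, 15, 16]


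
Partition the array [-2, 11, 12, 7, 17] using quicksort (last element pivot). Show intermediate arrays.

Partition 1: pivot=17 at index 4 -> [-2, 11, 12, 7, 17]
Partition 2: pivot=7 at index 1 -> [-2, 7, 12, 11, 17]
Partition 3: pivot=11 at index 2 -> [-2, 7, 11, 12, 17]


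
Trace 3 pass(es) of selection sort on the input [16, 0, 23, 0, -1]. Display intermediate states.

Pass 1: Select minimum -1 at index 4, swap -> [-1, 0, 23, 0, 16]
Pass 2: Select minimum 0 at index 1, swap -> [-1, 0, 23, 0, 16]
Pass 3: Select minimum 0 at index 3, swap -> [-1, 0, 0, 23, 16]


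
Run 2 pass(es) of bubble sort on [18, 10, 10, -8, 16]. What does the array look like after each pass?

After pass 1: [10, 10, -8, 16, 18] (4 swaps)
After pass 2: [10, -8, 10, 16, 18] (1 swaps)
Total swaps: 5


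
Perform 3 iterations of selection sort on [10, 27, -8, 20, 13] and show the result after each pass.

Pass 1: Select minimum -8 at index 2, swap -> [-8, 27, 10, 20, 13]
Pass 2: Select minimum 10 at index 2, swap -> [-8, 10, 27, 20, 13]
Pass 3: Select minimum 13 at index 4, swap -> [-8, 10, 13, 20, 27]


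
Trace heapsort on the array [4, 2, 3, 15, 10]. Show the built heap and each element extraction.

Build heap: [15, 10, 3, 2, 4]
Extract 15: [10, 4, 3, 2, 15]
Extract 10: [4, 2, 3, 10, 15]
Extract 4: [3, 2, 4, 10, 15]
Extract 3: [2, 3, 4, 10, 15]


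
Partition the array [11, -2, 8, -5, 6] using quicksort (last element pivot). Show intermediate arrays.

Partition 1: pivot=6 at index 2 -> [-2, -5, 6, 11, 8]
Partition 2: pivot=-5 at index 0 -> [-5, -2, 6, 11, 8]
Partition 3: pivot=8 at index 3 -> [-5, -2, 6, 8, 11]


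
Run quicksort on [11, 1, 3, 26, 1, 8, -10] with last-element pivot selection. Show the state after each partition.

Partition 1: pivot=-10 at index 0 -> [-10, 1, 3, 26, 1, 8, 11]
Partition 2: pivot=11 at index 5 -> [-10, 1, 3, 1, 8, 11, 26]
Partition 3: pivot=8 at index 4 -> [-10, 1, 3, 1, 8, 11, 26]
Partition 4: pivot=1 at index 2 -> [-10, 1, 1, 3, 8, 11, 26]


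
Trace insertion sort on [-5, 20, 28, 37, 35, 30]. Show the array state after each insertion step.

First element -5 is already 'sorted'
Insert 20: shifted 0 elements -> [-5, 20, 28, 37, 35, 30]
Insert 28: shifted 0 elements -> [-5, 20, 28, 37, 35, 30]
Insert 37: shifted 0 elements -> [-5, 20, 28, 37, 35, 30]
Insert 35: shifted 1 elements -> [-5, 20, 28, 35, 37, 30]
Insert 30: shifted 2 elements -> [-5, 20, 28, 30, 35, 37]


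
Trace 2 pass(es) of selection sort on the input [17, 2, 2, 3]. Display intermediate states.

Pass 1: Select minimum 2 at index 1, swap -> [2, 17, 2, 3]
Pass 2: Select minimum 2 at index 2, swap -> [2, 2, 17, 3]


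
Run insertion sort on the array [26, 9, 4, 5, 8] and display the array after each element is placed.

First element 26 is already 'sorted'
Insert 9: shifted 1 elements -> [9, 26, 4, 5, 8]
Insert 4: shifted 2 elements -> [4, 9, 26, 5, 8]
Insert 5: shifted 2 elements -> [4, 5, 9, 26, 8]
Insert 8: shifted 2 elements -> [4, 5, 8, 9, 26]


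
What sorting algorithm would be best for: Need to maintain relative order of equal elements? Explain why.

Best choice: Merge sort or Insertion sort
Reason: Both are stable; quicksort and heapsort are not stable


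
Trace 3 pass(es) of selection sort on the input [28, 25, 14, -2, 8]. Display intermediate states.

Pass 1: Select minimum -2 at index 3, swap -> [-2, 25, 14, 28, 8]
Pass 2: Select minimum 8 at index 4, swap -> [-2, 8, 14, 28, 25]
Pass 3: Select minimum 14 at index 2, swap -> [-2, 8, 14, 28, 25]


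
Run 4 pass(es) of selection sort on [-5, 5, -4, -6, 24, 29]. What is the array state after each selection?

Pass 1: Select minimum -6 at index 3, swap -> [-6, 5, -4, -5, 24, 29]
Pass 2: Select minimum -5 at index 3, swap -> [-6, -5, -4, 5, 24, 29]
Pass 3: Select minimum -4 at index 2, swap -> [-6, -5, -4, 5, 24, 29]
Pass 4: Select minimum 5 at index 3, swap -> [-6, -5, -4, 5, 24, 29]


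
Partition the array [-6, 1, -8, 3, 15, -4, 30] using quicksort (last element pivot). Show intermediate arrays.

Partition 1: pivot=30 at index 6 -> [-6, 1, -8, 3, 15, -4, 30]
Partition 2: pivot=-4 at index 2 -> [-6, -8, -4, 3, 15, 1, 30]
Partition 3: pivot=-8 at index 0 -> [-8, -6, -4, 3, 15, 1, 30]
Partition 4: pivot=1 at index 3 -> [-8, -6, -4, 1, 15, 3, 30]
Partition 5: pivot=3 at index 4 -> [-8, -6, -4, 1, 3, 15, 30]


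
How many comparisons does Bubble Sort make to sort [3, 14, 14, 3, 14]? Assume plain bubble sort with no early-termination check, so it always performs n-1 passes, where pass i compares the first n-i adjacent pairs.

Pass 1: compare adjacent pairs (0,1)..(3,4) = 4 comparison(s), 1 swap(s) -> [3, 14, 3, 14, 14]
Pass 2: compare adjacent pairs (0,1)..(2,3) = 3 comparison(s), 1 swap(s) -> [3, 3, 14, 14, 14]
Pass 3: compare adjacent pairs (0,1)..(1,2) = 2 comparison(s), 0 swap(s) -> [3, 3, 14, 14, 14]
Pass 4: compare adjacent pairs (0,1)..(0,1) = 1 comparison(s), 0 swap(s) -> [3, 3, 14, 14, 14]
Total comparisons: 4 + 3 + 2 + 1 = 10


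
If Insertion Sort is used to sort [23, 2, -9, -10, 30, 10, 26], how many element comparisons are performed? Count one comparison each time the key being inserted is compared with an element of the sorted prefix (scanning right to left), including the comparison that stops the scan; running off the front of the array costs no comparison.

Insert 2: 23 > 2 (shift), reached front = 1 comparison(s) -> [2, 23, -9, -10, 30, 10, 26]
Insert -9: 23 > -9 (shift), 2 > -9 (shift), reached front = 2 comparison(s) -> [-9, 2, 23, -10, 30, 10, 26]
Insert -10: 23 > -10 (shift), 2 > -10 (shift), -9 > -10 (shift), reached front = 3 comparison(s) -> [-10, -9, 2, 23, 30, 10, 26]
Insert 30: 23 <= 30 (stop) = 1 comparison(s) -> [-10, -9, 2, 23, 30, 10, 26]
Insert 10: 30 > 10 (shift), 23 > 10 (shift), 2 <= 10 (stop) = 3 comparison(s) -> [-10, -9, 2, 10, 23, 30, 26]
Insert 26: 30 > 26 (shift), 23 <= 26 (stop) = 2 comparison(s) -> [-10, -9, 2, 10, 23, 26, 30]
Total comparisons: 1 + 2 + 3 + 1 + 3 + 2 = 12


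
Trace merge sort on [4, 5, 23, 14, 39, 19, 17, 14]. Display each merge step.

Divide and conquer:
  Merge [4] + [5] -> [4, 5]
  Merge [23] + [14] -> [14, 23]
  Merge [4, 5] + [14, 23] -> [4, 5, 14, 23]
  Merge [39] + [19] -> [19, 39]
  Merge [17] + [14] -> [14, 17]
  Merge [19, 39] + [14, 17] -> [14, 17, 19, 39]
  Merge [4, 5, 14, 23] + [14, 17, 19, 39] -> [4, 5, 14, 14, 17, 19, 23, 39]


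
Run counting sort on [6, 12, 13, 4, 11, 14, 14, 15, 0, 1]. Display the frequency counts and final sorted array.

Count array: [1, 1, 0, 0, 1, 0, 1, 0, 0, 0, 0, 1, 1, 1, 2, 1]
(count[i] = number of elements equal to i)
Cumulative count: [1, 2, 2, 2, 3, 3, 4, 4, 4, 4, 4, 5, 6, 7, 9, 10]
Sorted: [0, 1, 4, 6, 11, 12, 13, 14, 14, 15]


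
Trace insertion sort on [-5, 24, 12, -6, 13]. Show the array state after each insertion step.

First element -5 is already 'sorted'
Insert 24: shifted 0 elements -> [-5, 24, 12, -6, 13]
Insert 12: shifted 1 elements -> [-5, 12, 24, -6, 13]
Insert -6: shifted 3 elements -> [-6, -5, 12, 24, 13]
Insert 13: shifted 1 elements -> [-6, -5, 12, 13, 24]


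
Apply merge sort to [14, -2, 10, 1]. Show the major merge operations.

Divide and conquer:
  Merge [14] + [-2] -> [-2, 14]
  Merge [10] + [1] -> [1, 10]
  Merge [-2, 14] + [1, 10] -> [-2, 1, 10, 14]


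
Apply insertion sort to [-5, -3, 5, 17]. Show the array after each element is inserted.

First element -5 is already 'sorted'
Insert -3: shifted 0 elements -> [-5, -3, 5, 17]
Insert 5: shifted 0 elements -> [-5, -3, 5, 17]
Insert 17: shifted 0 elements -> [-5, -3, 5, 17]


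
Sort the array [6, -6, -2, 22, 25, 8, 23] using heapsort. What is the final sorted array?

Build heap: [25, 22, 23, 6, -6, 8, -2]
Extract 25: [23, 22, 8, 6, -6, -2, 25]
Extract 23: [22, 6, 8, -2, -6, 23, 25]
Extract 22: [8, 6, -6, -2, 22, 23, 25]
Extract 8: [6, -2, -6, 8, 22, 23, 25]
Extract 6: [-2, -6, 6, 8, 22, 23, 25]
Extract -2: [-6, -2, 6, 8, 22, 23, 25]


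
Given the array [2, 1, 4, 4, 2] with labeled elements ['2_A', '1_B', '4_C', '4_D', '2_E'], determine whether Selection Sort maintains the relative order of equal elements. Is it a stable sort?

Trace Selection Sort on the labeled array (the key is the number; the letter only tracks identity):
  Pass 1: minimum of unsorted part is 1_B at index 1; swap it with 2_A at index 0 -> [1_B, 2_A, 4_C, 4_D, 2_E]
  Pass 2: minimum 2_A is already at index 1; no swap -> [1_B, 2_A, 4_C, 4_D, 2_E]
  Pass 3: minimum of unsorted part is 2_E at index 4; swap it with 4_C at index 2 -> [1_B, 2_A, 2_E, 4_D, 4_C]
  Pass 4: minimum 4_D is already at index 3; no swap -> [1_B, 2_A, 2_E, 4_D, 4_C]
Final order: [1_B, 2_A, 2_E, 4_D, 4_C]
Equal keys:
  value 2: originally 2_A, 2_E; after sorting 2_A, 2_E -> order preserved
  value 4: originally 4_C, 4_D; after sorting 4_D, 4_C -> order changed
Equal keys were reordered, so Selection Sort is not stable: the long-range swap that moves the minimum into place can carry an element past an equal key. (One such input is enough; an unstable sort may happen to preserve order on other inputs, but it gives no guarantee.)
Answer: Not stable


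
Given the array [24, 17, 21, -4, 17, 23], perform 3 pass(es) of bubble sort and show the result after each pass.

After pass 1: [17, 21, -4, 17, 23, 24] (5 swaps)
After pass 2: [17, -4, 17, 21, 23, 24] (2 swaps)
After pass 3: [-4, 17, 17, 21, 23, 24] (1 swaps)
Total swaps: 8


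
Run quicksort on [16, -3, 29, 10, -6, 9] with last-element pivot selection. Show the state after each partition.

Partition 1: pivot=9 at index 2 -> [-3, -6, 9, 10, 16, 29]
Partition 2: pivot=-6 at index 0 -> [-6, -3, 9, 10, 16, 29]
Partition 3: pivot=29 at index 5 -> [-6, -3, 9, 10, 16, 29]
Partition 4: pivot=16 at index 4 -> [-6, -3, 9, 10, 16, 29]


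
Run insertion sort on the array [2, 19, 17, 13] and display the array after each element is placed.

First element 2 is already 'sorted'
Insert 19: shifted 0 elements -> [2, 19, 17, 13]
Insert 17: shifted 1 elements -> [2, 17, 19, 13]
Insert 13: shifted 2 elements -> [2, 13, 17, 19]


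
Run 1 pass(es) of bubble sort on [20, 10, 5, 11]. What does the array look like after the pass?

After pass 1: [10, 5, 11, 20] (3 swaps)
Total swaps: 3


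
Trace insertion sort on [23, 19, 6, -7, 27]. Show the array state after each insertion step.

First element 23 is already 'sorted'
Insert 19: shifted 1 elements -> [19, 23, 6, -7, 27]
Insert 6: shifted 2 elements -> [6, 19, 23, -7, 27]
Insert -7: shifted 3 elements -> [-7, 6, 19, 23, 27]
Insert 27: shifted 0 elements -> [-7, 6, 19, 23, 27]


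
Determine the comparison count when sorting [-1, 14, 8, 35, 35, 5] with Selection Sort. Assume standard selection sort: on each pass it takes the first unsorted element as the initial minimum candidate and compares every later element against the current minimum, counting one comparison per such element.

Pass 1: scan indices 1..5 for the minimum = 5 comparison(s); min is -1, place at index 0 -> [-1, 14, 8, 35, 35, 5]
Pass 2: scan indices 2..5 for the minimum = 4 comparison(s); min is 5, place at index 1 -> [-1, 5, 8, 35, 35, 14]
Pass 3: scan indices 3..5 for the minimum = 3 comparison(s); min is 8, place at index 2 -> [-1, 5, 8, 35, 35, 14]
Pass 4: scan indices 4..5 for the minimum = 2 comparison(s); min is 14, place at index 3 -> [-1, 5, 8, 14, 35, 35]
Pass 5: scan indices 5..5 for the minimum = 1 comparison(s); min is 35, place at index 4 -> [-1, 5, 8, 14, 35, 35]
Selection sort always scans the whole unsorted suffix, so the count is (n-1) + (n-2) + ... + 1 = n(n-1)/2 = 6*5/2 = 15 regardless of the input order.
Total comparisons: 5 + 4 + 3 + 2 + 1 = 15


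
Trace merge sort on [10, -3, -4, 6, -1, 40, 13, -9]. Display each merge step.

Divide and conquer:
  Merge [10] + [-3] -> [-3, 10]
  Merge [-4] + [6] -> [-4, 6]
  Merge [-3, 10] + [-4, 6] -> [-4, -3, 6, 10]
  Merge [-1] + [40] -> [-1, 40]
  Merge [13] + [-9] -> [-9, 13]
  Merge [-1, 40] + [-9, 13] -> [-9, -1, 13, 40]
  Merge [-4, -3, 6, 10] + [-9, -1, 13, 40] -> [-9, -4, -3, -1, 6, 10, 13, 40]


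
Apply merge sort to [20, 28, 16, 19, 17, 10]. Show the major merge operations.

Divide and conquer:
  Merge [28] + [16] -> [16, 28]
  Merge [20] + [16, 28] -> [16, 20, 28]
  Merge [17] + [10] -> [10, 17]
  Merge [19] + [10, 17] -> [10, 17, 19]
  Merge [16, 20, 28] + [10, 17, 19] -> [10, 16, 17, 19, 20, 28]


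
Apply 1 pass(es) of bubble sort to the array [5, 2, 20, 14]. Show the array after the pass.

After pass 1: [2, 5, 14, 20] (2 swaps)
Total swaps: 2


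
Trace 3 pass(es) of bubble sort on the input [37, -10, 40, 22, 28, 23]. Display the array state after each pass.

After pass 1: [-10, 37, 22, 28, 23, 40] (4 swaps)
After pass 2: [-10, 22, 28, 23, 37, 40] (3 swaps)
After pass 3: [-10, 22, 23, 28, 37, 40] (1 swaps)
Total swaps: 8


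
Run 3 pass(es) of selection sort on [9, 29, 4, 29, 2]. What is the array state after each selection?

Pass 1: Select minimum 2 at index 4, swap -> [2, 29, 4, 29, 9]
Pass 2: Select minimum 4 at index 2, swap -> [2, 4, 29, 29, 9]
Pass 3: Select minimum 9 at index 4, swap -> [2, 4, 9, 29, 29]


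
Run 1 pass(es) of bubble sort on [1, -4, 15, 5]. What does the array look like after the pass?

After pass 1: [-4, 1, 5, 15] (2 swaps)
Total swaps: 2


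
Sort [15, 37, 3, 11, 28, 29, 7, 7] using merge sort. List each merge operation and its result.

Divide and conquer:
  Merge [15] + [37] -> [15, 37]
  Merge [3] + [11] -> [3, 11]
  Merge [15, 37] + [3, 11] -> [3, 11, 15, 37]
  Merge [28] + [29] -> [28, 29]
  Merge [7] + [7] -> [7, 7]
  Merge [28, 29] + [7, 7] -> [7, 7, 28, 29]
  Merge [3, 11, 15, 37] + [7, 7, 28, 29] -> [3, 7, 7, 11, 15, 28, 29, 37]


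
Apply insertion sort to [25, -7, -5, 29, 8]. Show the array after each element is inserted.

First element 25 is already 'sorted'
Insert -7: shifted 1 elements -> [-7, 25, -5, 29, 8]
Insert -5: shifted 1 elements -> [-7, -5, 25, 29, 8]
Insert 29: shifted 0 elements -> [-7, -5, 25, 29, 8]
Insert 8: shifted 2 elements -> [-7, -5, 8, 25, 29]


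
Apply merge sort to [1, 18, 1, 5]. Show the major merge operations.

Divide and conquer:
  Merge [1] + [18] -> [1, 18]
  Merge [1] + [5] -> [1, 5]
  Merge [1, 18] + [1, 5] -> [1, 1, 5, 18]


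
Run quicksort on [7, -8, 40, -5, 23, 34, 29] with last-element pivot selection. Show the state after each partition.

Partition 1: pivot=29 at index 4 -> [7, -8, -5, 23, 29, 34, 40]
Partition 2: pivot=23 at index 3 -> [7, -8, -5, 23, 29, 34, 40]
Partition 3: pivot=-5 at index 1 -> [-8, -5, 7, 23, 29, 34, 40]
Partition 4: pivot=40 at index 6 -> [-8, -5, 7, 23, 29, 34, 40]


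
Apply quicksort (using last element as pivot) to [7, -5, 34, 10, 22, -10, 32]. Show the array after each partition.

Partition 1: pivot=32 at index 5 -> [7, -5, 10, 22, -10, 32, 34]
Partition 2: pivot=-10 at index 0 -> [-10, -5, 10, 22, 7, 32, 34]
Partition 3: pivot=7 at index 2 -> [-10, -5, 7, 22, 10, 32, 34]
Partition 4: pivot=10 at index 3 -> [-10, -5, 7, 10, 22, 32, 34]


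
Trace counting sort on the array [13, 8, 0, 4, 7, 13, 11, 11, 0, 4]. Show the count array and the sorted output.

Count array: [2, 0, 0, 0, 2, 0, 0, 1, 1, 0, 0, 2, 0, 2]
(count[i] = number of elements equal to i)
Cumulative count: [2, 2, 2, 2, 4, 4, 4, 5, 6, 6, 6, 8, 8, 10]
Sorted: [0, 0, 4, 4, 7, 8, 11, 11, 13, 13]


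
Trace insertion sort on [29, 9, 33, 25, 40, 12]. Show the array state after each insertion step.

First element 29 is already 'sorted'
Insert 9: shifted 1 elements -> [9, 29, 33, 25, 40, 12]
Insert 33: shifted 0 elements -> [9, 29, 33, 25, 40, 12]
Insert 25: shifted 2 elements -> [9, 25, 29, 33, 40, 12]
Insert 40: shifted 0 elements -> [9, 25, 29, 33, 40, 12]
Insert 12: shifted 4 elements -> [9, 12, 25, 29, 33, 40]


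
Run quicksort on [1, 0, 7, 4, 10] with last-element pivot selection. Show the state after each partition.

Partition 1: pivot=10 at index 4 -> [1, 0, 7, 4, 10]
Partition 2: pivot=4 at index 2 -> [1, 0, 4, 7, 10]
Partition 3: pivot=0 at index 0 -> [0, 1, 4, 7, 10]


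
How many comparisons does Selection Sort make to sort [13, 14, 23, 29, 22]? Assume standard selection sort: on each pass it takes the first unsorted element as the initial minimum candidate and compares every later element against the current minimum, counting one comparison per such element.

Pass 1: scan indices 1..4 for the minimum = 4 comparison(s); min is 13, place at index 0 -> [13, 14, 23, 29, 22]
Pass 2: scan indices 2..4 for the minimum = 3 comparison(s); min is 14, place at index 1 -> [13, 14, 23, 29, 22]
Pass 3: scan indices 3..4 for the minimum = 2 comparison(s); min is 22, place at index 2 -> [13, 14, 22, 29, 23]
Pass 4: scan indices 4..4 for the minimum = 1 comparison(s); min is 23, place at index 3 -> [13, 14, 22, 23, 29]
Selection sort always scans the whole unsorted suffix, so the count is (n-1) + (n-2) + ... + 1 = n(n-1)/2 = 5*4/2 = 10 regardless of the input order.
Total comparisons: 4 + 3 + 2 + 1 = 10


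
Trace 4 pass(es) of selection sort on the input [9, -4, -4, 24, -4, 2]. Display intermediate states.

Pass 1: Select minimum -4 at index 1, swap -> [-4, 9, -4, 24, -4, 2]
Pass 2: Select minimum -4 at index 2, swap -> [-4, -4, 9, 24, -4, 2]
Pass 3: Select minimum -4 at index 4, swap -> [-4, -4, -4, 24, 9, 2]
Pass 4: Select minimum 2 at index 5, swap -> [-4, -4, -4, 2, 9, 24]


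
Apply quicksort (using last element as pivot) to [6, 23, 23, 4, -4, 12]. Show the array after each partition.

Partition 1: pivot=12 at index 3 -> [6, 4, -4, 12, 23, 23]
Partition 2: pivot=-4 at index 0 -> [-4, 4, 6, 12, 23, 23]
Partition 3: pivot=6 at index 2 -> [-4, 4, 6, 12, 23, 23]
Partition 4: pivot=23 at index 5 -> [-4, 4, 6, 12, 23, 23]


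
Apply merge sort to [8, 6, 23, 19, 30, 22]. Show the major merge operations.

Divide and conquer:
  Merge [6] + [23] -> [6, 23]
  Merge [8] + [6, 23] -> [6, 8, 23]
  Merge [30] + [22] -> [22, 30]
  Merge [19] + [22, 30] -> [19, 22, 30]
  Merge [6, 8, 23] + [19, 22, 30] -> [6, 8, 19, 22, 23, 30]


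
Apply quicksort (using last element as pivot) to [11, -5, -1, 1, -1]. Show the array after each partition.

Partition 1: pivot=-1 at index 2 -> [-5, -1, -1, 1, 11]
Partition 2: pivot=-1 at index 1 -> [-5, -1, -1, 1, 11]
Partition 3: pivot=11 at index 4 -> [-5, -1, -1, 1, 11]


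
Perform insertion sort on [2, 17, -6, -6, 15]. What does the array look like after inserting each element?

First element 2 is already 'sorted'
Insert 17: shifted 0 elements -> [2, 17, -6, -6, 15]
Insert -6: shifted 2 elements -> [-6, 2, 17, -6, 15]
Insert -6: shifted 2 elements -> [-6, -6, 2, 17, 15]
Insert 15: shifted 1 elements -> [-6, -6, 2, 15, 17]


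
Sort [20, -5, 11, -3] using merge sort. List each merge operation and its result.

Divide and conquer:
  Merge [20] + [-5] -> [-5, 20]
  Merge [11] + [-3] -> [-3, 11]
  Merge [-5, 20] + [-3, 11] -> [-5, -3, 11, 20]


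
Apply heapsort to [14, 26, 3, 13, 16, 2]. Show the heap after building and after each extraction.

Build heap: [26, 16, 3, 13, 14, 2]
Extract 26: [16, 14, 3, 13, 2, 26]
Extract 16: [14, 13, 3, 2, 16, 26]
Extract 14: [13, 2, 3, 14, 16, 26]
Extract 13: [3, 2, 13, 14, 16, 26]
Extract 3: [2, 3, 13, 14, 16, 26]
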